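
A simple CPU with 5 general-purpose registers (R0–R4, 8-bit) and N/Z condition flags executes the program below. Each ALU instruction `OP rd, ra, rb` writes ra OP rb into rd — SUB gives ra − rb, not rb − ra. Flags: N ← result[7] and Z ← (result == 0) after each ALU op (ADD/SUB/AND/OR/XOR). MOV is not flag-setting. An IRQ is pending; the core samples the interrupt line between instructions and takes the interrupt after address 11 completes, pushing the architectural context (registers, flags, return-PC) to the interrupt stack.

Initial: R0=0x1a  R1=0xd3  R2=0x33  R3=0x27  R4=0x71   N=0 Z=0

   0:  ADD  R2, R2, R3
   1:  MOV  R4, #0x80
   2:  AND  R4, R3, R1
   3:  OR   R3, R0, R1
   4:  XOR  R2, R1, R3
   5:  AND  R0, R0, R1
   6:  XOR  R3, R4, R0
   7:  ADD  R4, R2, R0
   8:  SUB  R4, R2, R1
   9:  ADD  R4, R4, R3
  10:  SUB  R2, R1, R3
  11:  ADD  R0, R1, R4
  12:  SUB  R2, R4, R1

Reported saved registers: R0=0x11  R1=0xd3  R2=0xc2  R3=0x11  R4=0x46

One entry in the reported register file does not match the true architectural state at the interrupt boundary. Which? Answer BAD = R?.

after  0: R0=0x1a R1=0xd3 R2=0x5a R3=0x27 R4=0x71  N=0 Z=0
after  1: R0=0x1a R1=0xd3 R2=0x5a R3=0x27 R4=0x80  N=0 Z=0
after  2: R0=0x1a R1=0xd3 R2=0x5a R3=0x27 R4=0x03  N=0 Z=0
after  3: R0=0x1a R1=0xd3 R2=0x5a R3=0xdb R4=0x03  N=1 Z=0
after  4: R0=0x1a R1=0xd3 R2=0x08 R3=0xdb R4=0x03  N=0 Z=0
after  5: R0=0x12 R1=0xd3 R2=0x08 R3=0xdb R4=0x03  N=0 Z=0
after  6: R0=0x12 R1=0xd3 R2=0x08 R3=0x11 R4=0x03  N=0 Z=0
after  7: R0=0x12 R1=0xd3 R2=0x08 R3=0x11 R4=0x1a  N=0 Z=0
after  8: R0=0x12 R1=0xd3 R2=0x08 R3=0x11 R4=0x35  N=0 Z=0
after  9: R0=0x12 R1=0xd3 R2=0x08 R3=0x11 R4=0x46  N=0 Z=0
after 10: R0=0x12 R1=0xd3 R2=0xc2 R3=0x11 R4=0x46  N=1 Z=0
after 11: R0=0x19 R1=0xd3 R2=0xc2 R3=0x11 R4=0x46  N=0 Z=0
-- IRQ taken; context saved, return-PC = 12 --
mismatch: R0: reported 0x11 vs actual 0x19

BAD = R0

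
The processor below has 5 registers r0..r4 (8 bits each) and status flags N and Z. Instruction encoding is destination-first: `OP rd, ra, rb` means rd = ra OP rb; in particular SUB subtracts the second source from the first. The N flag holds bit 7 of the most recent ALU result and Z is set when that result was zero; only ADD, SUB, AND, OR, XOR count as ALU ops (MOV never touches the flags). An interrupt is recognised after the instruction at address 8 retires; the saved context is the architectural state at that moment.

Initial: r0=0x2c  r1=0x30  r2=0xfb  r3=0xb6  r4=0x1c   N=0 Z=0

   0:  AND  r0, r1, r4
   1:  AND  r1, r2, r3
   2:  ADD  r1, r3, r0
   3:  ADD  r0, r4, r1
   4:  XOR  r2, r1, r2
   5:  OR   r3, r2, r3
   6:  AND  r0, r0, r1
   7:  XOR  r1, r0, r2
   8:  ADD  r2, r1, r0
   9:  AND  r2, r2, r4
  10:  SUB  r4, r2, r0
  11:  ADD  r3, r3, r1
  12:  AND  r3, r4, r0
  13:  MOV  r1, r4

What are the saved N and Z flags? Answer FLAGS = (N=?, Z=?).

after  0: r0=0x10 r1=0x30 r2=0xfb r3=0xb6 r4=0x1c  N=0 Z=0
after  1: r0=0x10 r1=0xb2 r2=0xfb r3=0xb6 r4=0x1c  N=1 Z=0
after  2: r0=0x10 r1=0xc6 r2=0xfb r3=0xb6 r4=0x1c  N=1 Z=0
after  3: r0=0xe2 r1=0xc6 r2=0xfb r3=0xb6 r4=0x1c  N=1 Z=0
after  4: r0=0xe2 r1=0xc6 r2=0x3d r3=0xb6 r4=0x1c  N=0 Z=0
after  5: r0=0xe2 r1=0xc6 r2=0x3d r3=0xbf r4=0x1c  N=1 Z=0
after  6: r0=0xc2 r1=0xc6 r2=0x3d r3=0xbf r4=0x1c  N=1 Z=0
after  7: r0=0xc2 r1=0xff r2=0x3d r3=0xbf r4=0x1c  N=1 Z=0
after  8: r0=0xc2 r1=0xff r2=0xc1 r3=0xbf r4=0x1c  N=1 Z=0
-- IRQ taken; context saved, return-PC = 9 --

FLAGS = (N=1, Z=0)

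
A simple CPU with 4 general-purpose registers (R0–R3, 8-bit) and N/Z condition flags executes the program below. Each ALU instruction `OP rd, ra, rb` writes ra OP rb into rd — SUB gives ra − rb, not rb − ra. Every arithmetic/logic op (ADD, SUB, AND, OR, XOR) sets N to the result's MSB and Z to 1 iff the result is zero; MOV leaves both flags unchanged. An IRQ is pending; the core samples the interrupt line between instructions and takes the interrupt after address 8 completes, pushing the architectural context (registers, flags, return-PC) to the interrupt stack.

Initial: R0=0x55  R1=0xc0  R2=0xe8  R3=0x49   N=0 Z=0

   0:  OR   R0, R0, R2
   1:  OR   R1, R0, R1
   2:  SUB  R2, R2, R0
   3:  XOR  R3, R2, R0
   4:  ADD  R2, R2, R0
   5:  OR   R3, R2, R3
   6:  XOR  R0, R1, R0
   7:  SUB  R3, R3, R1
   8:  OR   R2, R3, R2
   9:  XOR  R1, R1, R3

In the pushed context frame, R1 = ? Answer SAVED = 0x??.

SAVED = 0xfd

after  0: R0=0xfd R1=0xc0 R2=0xe8 R3=0x49  N=1 Z=0
after  1: R0=0xfd R1=0xfd R2=0xe8 R3=0x49  N=1 Z=0
after  2: R0=0xfd R1=0xfd R2=0xeb R3=0x49  N=1 Z=0
after  3: R0=0xfd R1=0xfd R2=0xeb R3=0x16  N=0 Z=0
after  4: R0=0xfd R1=0xfd R2=0xe8 R3=0x16  N=1 Z=0
after  5: R0=0xfd R1=0xfd R2=0xe8 R3=0xfe  N=1 Z=0
after  6: R0=0x00 R1=0xfd R2=0xe8 R3=0xfe  N=0 Z=1
after  7: R0=0x00 R1=0xfd R2=0xe8 R3=0x01  N=0 Z=0
after  8: R0=0x00 R1=0xfd R2=0xe9 R3=0x01  N=1 Z=0
-- IRQ taken; context saved, return-PC = 9 --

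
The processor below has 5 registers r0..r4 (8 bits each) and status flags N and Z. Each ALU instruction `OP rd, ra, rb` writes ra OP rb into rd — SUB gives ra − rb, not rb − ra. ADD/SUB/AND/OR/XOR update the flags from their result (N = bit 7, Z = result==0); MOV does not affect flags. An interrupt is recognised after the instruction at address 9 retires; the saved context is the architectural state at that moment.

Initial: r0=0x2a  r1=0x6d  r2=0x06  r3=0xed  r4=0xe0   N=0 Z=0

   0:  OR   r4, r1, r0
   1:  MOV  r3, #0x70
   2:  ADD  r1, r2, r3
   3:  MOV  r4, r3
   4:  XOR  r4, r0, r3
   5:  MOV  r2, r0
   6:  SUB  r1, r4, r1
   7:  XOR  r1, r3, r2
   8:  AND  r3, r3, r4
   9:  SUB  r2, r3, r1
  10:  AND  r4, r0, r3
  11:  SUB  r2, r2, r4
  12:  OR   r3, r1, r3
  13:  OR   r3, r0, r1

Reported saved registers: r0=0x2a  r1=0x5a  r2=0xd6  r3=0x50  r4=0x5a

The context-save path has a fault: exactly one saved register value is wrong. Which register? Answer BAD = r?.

after  0: r0=0x2a r1=0x6d r2=0x06 r3=0xed r4=0x6f  N=0 Z=0
after  1: r0=0x2a r1=0x6d r2=0x06 r3=0x70 r4=0x6f  N=0 Z=0
after  2: r0=0x2a r1=0x76 r2=0x06 r3=0x70 r4=0x6f  N=0 Z=0
after  3: r0=0x2a r1=0x76 r2=0x06 r3=0x70 r4=0x70  N=0 Z=0
after  4: r0=0x2a r1=0x76 r2=0x06 r3=0x70 r4=0x5a  N=0 Z=0
after  5: r0=0x2a r1=0x76 r2=0x2a r3=0x70 r4=0x5a  N=0 Z=0
after  6: r0=0x2a r1=0xe4 r2=0x2a r3=0x70 r4=0x5a  N=1 Z=0
after  7: r0=0x2a r1=0x5a r2=0x2a r3=0x70 r4=0x5a  N=0 Z=0
after  8: r0=0x2a r1=0x5a r2=0x2a r3=0x50 r4=0x5a  N=0 Z=0
after  9: r0=0x2a r1=0x5a r2=0xf6 r3=0x50 r4=0x5a  N=1 Z=0
-- IRQ taken; context saved, return-PC = 10 --
mismatch: r2: reported 0xd6 vs actual 0xf6

BAD = r2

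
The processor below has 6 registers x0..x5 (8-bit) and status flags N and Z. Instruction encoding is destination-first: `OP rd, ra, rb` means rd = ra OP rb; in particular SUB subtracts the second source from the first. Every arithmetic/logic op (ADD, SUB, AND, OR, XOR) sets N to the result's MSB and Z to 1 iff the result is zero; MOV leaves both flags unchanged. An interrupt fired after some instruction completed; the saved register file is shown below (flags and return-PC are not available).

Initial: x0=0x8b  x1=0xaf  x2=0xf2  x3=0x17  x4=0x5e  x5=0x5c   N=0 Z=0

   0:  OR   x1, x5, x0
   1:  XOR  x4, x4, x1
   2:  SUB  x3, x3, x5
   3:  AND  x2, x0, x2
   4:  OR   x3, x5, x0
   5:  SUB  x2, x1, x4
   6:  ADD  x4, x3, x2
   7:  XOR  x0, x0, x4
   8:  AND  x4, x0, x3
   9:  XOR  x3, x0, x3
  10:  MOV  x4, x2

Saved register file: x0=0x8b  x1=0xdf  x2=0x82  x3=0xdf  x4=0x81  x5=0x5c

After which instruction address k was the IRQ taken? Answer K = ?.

after  0: x0=0x8b x1=0xdf x2=0xf2 x3=0x17 x4=0x5e x5=0x5c  N=1 Z=0
after  1: x0=0x8b x1=0xdf x2=0xf2 x3=0x17 x4=0x81 x5=0x5c  N=1 Z=0
after  2: x0=0x8b x1=0xdf x2=0xf2 x3=0xbb x4=0x81 x5=0x5c  N=1 Z=0
after  3: x0=0x8b x1=0xdf x2=0x82 x3=0xbb x4=0x81 x5=0x5c  N=1 Z=0
after  4: x0=0x8b x1=0xdf x2=0x82 x3=0xdf x4=0x81 x5=0x5c  N=1 Z=0
-- IRQ taken; context saved, return-PC = 5 --

K = 4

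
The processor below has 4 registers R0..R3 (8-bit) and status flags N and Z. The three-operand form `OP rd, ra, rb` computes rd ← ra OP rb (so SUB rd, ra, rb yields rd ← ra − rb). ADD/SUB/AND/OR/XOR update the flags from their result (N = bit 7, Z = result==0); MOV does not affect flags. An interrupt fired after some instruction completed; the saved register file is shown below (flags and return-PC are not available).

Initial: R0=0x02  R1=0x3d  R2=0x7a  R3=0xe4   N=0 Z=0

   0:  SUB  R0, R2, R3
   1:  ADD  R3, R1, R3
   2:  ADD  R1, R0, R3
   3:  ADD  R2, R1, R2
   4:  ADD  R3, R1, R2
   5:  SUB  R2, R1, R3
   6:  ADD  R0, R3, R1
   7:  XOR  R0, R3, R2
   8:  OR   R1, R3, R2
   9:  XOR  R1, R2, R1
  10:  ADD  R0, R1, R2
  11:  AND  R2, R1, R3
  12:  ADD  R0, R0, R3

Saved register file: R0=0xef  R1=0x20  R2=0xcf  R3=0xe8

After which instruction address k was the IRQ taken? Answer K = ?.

after  0: R0=0x96 R1=0x3d R2=0x7a R3=0xe4  N=1 Z=0
after  1: R0=0x96 R1=0x3d R2=0x7a R3=0x21  N=0 Z=0
after  2: R0=0x96 R1=0xb7 R2=0x7a R3=0x21  N=1 Z=0
after  3: R0=0x96 R1=0xb7 R2=0x31 R3=0x21  N=0 Z=0
after  4: R0=0x96 R1=0xb7 R2=0x31 R3=0xe8  N=1 Z=0
after  5: R0=0x96 R1=0xb7 R2=0xcf R3=0xe8  N=1 Z=0
after  6: R0=0x9f R1=0xb7 R2=0xcf R3=0xe8  N=1 Z=0
after  7: R0=0x27 R1=0xb7 R2=0xcf R3=0xe8  N=0 Z=0
after  8: R0=0x27 R1=0xef R2=0xcf R3=0xe8  N=1 Z=0
after  9: R0=0x27 R1=0x20 R2=0xcf R3=0xe8  N=0 Z=0
after 10: R0=0xef R1=0x20 R2=0xcf R3=0xe8  N=1 Z=0
-- IRQ taken; context saved, return-PC = 11 --

K = 10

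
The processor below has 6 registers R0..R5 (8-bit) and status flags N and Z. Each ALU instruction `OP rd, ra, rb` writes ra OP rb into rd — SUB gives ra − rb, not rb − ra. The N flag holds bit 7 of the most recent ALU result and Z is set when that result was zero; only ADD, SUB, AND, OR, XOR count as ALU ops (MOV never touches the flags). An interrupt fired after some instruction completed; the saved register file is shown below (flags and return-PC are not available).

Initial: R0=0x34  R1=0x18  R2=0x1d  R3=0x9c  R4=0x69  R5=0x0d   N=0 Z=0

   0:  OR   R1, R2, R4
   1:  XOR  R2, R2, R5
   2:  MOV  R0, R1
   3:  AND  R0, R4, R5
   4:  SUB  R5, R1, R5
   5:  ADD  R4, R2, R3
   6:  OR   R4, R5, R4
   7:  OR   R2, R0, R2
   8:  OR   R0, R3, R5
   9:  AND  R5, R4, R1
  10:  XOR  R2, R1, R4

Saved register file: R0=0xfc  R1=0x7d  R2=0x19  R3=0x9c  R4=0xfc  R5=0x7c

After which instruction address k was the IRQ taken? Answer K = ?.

K = 9

after  0: R0=0x34 R1=0x7d R2=0x1d R3=0x9c R4=0x69 R5=0x0d  N=0 Z=0
after  1: R0=0x34 R1=0x7d R2=0x10 R3=0x9c R4=0x69 R5=0x0d  N=0 Z=0
after  2: R0=0x7d R1=0x7d R2=0x10 R3=0x9c R4=0x69 R5=0x0d  N=0 Z=0
after  3: R0=0x09 R1=0x7d R2=0x10 R3=0x9c R4=0x69 R5=0x0d  N=0 Z=0
after  4: R0=0x09 R1=0x7d R2=0x10 R3=0x9c R4=0x69 R5=0x70  N=0 Z=0
after  5: R0=0x09 R1=0x7d R2=0x10 R3=0x9c R4=0xac R5=0x70  N=1 Z=0
after  6: R0=0x09 R1=0x7d R2=0x10 R3=0x9c R4=0xfc R5=0x70  N=1 Z=0
after  7: R0=0x09 R1=0x7d R2=0x19 R3=0x9c R4=0xfc R5=0x70  N=0 Z=0
after  8: R0=0xfc R1=0x7d R2=0x19 R3=0x9c R4=0xfc R5=0x70  N=1 Z=0
after  9: R0=0xfc R1=0x7d R2=0x19 R3=0x9c R4=0xfc R5=0x7c  N=0 Z=0
-- IRQ taken; context saved, return-PC = 10 --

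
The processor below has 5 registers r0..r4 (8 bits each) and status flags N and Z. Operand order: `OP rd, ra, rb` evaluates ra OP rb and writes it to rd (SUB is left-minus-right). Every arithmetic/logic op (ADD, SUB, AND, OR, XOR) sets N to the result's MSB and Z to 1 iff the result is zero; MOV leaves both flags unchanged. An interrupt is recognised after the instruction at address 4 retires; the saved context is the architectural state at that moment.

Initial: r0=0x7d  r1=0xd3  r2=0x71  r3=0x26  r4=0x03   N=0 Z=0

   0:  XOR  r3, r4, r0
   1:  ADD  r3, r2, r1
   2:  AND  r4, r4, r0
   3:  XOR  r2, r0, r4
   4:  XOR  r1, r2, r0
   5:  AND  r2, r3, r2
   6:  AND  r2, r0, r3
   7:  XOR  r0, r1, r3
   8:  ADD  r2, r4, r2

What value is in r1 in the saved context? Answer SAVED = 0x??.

SAVED = 0x01

after  0: r0=0x7d r1=0xd3 r2=0x71 r3=0x7e r4=0x03  N=0 Z=0
after  1: r0=0x7d r1=0xd3 r2=0x71 r3=0x44 r4=0x03  N=0 Z=0
after  2: r0=0x7d r1=0xd3 r2=0x71 r3=0x44 r4=0x01  N=0 Z=0
after  3: r0=0x7d r1=0xd3 r2=0x7c r3=0x44 r4=0x01  N=0 Z=0
after  4: r0=0x7d r1=0x01 r2=0x7c r3=0x44 r4=0x01  N=0 Z=0
-- IRQ taken; context saved, return-PC = 5 --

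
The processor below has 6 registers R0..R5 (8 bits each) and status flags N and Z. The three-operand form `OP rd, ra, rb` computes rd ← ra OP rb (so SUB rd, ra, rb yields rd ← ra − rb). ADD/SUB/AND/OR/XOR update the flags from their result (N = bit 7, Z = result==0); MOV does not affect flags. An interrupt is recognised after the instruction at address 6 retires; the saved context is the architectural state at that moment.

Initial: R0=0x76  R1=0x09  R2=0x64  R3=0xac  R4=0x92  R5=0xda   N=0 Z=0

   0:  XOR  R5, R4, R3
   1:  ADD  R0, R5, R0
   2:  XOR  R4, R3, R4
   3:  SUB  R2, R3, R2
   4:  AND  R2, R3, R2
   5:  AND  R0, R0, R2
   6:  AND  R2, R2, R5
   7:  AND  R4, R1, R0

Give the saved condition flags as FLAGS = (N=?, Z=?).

FLAGS = (N=0, Z=0)

after  0: R0=0x76 R1=0x09 R2=0x64 R3=0xac R4=0x92 R5=0x3e  N=0 Z=0
after  1: R0=0xb4 R1=0x09 R2=0x64 R3=0xac R4=0x92 R5=0x3e  N=1 Z=0
after  2: R0=0xb4 R1=0x09 R2=0x64 R3=0xac R4=0x3e R5=0x3e  N=0 Z=0
after  3: R0=0xb4 R1=0x09 R2=0x48 R3=0xac R4=0x3e R5=0x3e  N=0 Z=0
after  4: R0=0xb4 R1=0x09 R2=0x08 R3=0xac R4=0x3e R5=0x3e  N=0 Z=0
after  5: R0=0x00 R1=0x09 R2=0x08 R3=0xac R4=0x3e R5=0x3e  N=0 Z=1
after  6: R0=0x00 R1=0x09 R2=0x08 R3=0xac R4=0x3e R5=0x3e  N=0 Z=0
-- IRQ taken; context saved, return-PC = 7 --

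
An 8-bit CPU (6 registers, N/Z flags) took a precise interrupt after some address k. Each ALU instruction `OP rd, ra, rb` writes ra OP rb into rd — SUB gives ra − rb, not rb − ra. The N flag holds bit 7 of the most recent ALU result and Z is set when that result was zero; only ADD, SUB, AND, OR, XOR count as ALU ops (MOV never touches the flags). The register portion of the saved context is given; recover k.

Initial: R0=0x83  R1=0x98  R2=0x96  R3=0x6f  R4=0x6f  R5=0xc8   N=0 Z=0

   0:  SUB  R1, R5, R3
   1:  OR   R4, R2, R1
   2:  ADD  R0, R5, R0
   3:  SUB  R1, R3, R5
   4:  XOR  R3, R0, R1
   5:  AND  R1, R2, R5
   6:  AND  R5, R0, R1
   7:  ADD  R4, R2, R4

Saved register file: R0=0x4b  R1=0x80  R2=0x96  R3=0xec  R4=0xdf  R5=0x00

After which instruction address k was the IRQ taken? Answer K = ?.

K = 6

after  0: R0=0x83 R1=0x59 R2=0x96 R3=0x6f R4=0x6f R5=0xc8  N=0 Z=0
after  1: R0=0x83 R1=0x59 R2=0x96 R3=0x6f R4=0xdf R5=0xc8  N=1 Z=0
after  2: R0=0x4b R1=0x59 R2=0x96 R3=0x6f R4=0xdf R5=0xc8  N=0 Z=0
after  3: R0=0x4b R1=0xa7 R2=0x96 R3=0x6f R4=0xdf R5=0xc8  N=1 Z=0
after  4: R0=0x4b R1=0xa7 R2=0x96 R3=0xec R4=0xdf R5=0xc8  N=1 Z=0
after  5: R0=0x4b R1=0x80 R2=0x96 R3=0xec R4=0xdf R5=0xc8  N=1 Z=0
after  6: R0=0x4b R1=0x80 R2=0x96 R3=0xec R4=0xdf R5=0x00  N=0 Z=1
-- IRQ taken; context saved, return-PC = 7 --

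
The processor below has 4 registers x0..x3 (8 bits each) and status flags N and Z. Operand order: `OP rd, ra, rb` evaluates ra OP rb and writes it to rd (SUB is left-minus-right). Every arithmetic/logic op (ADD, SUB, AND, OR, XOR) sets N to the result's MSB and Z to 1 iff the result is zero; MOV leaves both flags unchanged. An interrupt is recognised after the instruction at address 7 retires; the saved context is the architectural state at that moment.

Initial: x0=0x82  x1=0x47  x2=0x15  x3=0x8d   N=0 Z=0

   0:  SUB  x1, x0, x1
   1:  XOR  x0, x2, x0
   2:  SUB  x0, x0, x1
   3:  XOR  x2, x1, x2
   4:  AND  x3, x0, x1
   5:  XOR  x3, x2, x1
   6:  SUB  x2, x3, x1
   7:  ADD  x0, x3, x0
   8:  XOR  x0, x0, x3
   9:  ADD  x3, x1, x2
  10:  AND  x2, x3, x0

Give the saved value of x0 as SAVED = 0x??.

SAVED = 0x71

after  0: x0=0x82 x1=0x3b x2=0x15 x3=0x8d  N=0 Z=0
after  1: x0=0x97 x1=0x3b x2=0x15 x3=0x8d  N=1 Z=0
after  2: x0=0x5c x1=0x3b x2=0x15 x3=0x8d  N=0 Z=0
after  3: x0=0x5c x1=0x3b x2=0x2e x3=0x8d  N=0 Z=0
after  4: x0=0x5c x1=0x3b x2=0x2e x3=0x18  N=0 Z=0
after  5: x0=0x5c x1=0x3b x2=0x2e x3=0x15  N=0 Z=0
after  6: x0=0x5c x1=0x3b x2=0xda x3=0x15  N=1 Z=0
after  7: x0=0x71 x1=0x3b x2=0xda x3=0x15  N=0 Z=0
-- IRQ taken; context saved, return-PC = 8 --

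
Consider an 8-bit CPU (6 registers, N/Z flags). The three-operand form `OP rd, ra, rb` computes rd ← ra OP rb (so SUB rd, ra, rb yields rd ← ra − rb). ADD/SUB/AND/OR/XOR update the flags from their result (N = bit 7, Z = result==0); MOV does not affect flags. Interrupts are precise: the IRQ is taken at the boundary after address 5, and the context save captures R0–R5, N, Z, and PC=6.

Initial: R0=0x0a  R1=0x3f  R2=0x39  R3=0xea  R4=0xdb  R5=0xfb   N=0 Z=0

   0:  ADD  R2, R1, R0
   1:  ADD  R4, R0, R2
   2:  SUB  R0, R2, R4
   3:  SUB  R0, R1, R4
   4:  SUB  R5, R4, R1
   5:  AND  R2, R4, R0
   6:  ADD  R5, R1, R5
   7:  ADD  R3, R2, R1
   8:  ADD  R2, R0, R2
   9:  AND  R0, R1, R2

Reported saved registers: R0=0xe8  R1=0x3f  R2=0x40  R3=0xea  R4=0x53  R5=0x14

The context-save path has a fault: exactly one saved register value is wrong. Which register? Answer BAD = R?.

BAD = R0

after  0: R0=0x0a R1=0x3f R2=0x49 R3=0xea R4=0xdb R5=0xfb  N=0 Z=0
after  1: R0=0x0a R1=0x3f R2=0x49 R3=0xea R4=0x53 R5=0xfb  N=0 Z=0
after  2: R0=0xf6 R1=0x3f R2=0x49 R3=0xea R4=0x53 R5=0xfb  N=1 Z=0
after  3: R0=0xec R1=0x3f R2=0x49 R3=0xea R4=0x53 R5=0xfb  N=1 Z=0
after  4: R0=0xec R1=0x3f R2=0x49 R3=0xea R4=0x53 R5=0x14  N=0 Z=0
after  5: R0=0xec R1=0x3f R2=0x40 R3=0xea R4=0x53 R5=0x14  N=0 Z=0
-- IRQ taken; context saved, return-PC = 6 --
mismatch: R0: reported 0xe8 vs actual 0xec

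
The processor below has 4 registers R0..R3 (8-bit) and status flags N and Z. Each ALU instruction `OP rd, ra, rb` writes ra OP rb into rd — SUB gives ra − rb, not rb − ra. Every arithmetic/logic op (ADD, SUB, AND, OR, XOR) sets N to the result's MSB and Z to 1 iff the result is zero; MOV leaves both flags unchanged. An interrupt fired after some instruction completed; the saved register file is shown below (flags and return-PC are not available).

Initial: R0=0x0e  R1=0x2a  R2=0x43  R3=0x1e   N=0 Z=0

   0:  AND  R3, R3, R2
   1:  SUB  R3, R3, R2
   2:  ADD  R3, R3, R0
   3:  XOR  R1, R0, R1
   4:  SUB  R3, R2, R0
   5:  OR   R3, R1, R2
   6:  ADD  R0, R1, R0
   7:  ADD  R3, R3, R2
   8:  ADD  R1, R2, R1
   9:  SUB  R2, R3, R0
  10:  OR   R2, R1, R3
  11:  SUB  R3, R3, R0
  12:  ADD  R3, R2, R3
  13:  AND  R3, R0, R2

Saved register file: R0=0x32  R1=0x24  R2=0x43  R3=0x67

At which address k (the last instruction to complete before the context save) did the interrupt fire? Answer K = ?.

after  0: R0=0x0e R1=0x2a R2=0x43 R3=0x02  N=0 Z=0
after  1: R0=0x0e R1=0x2a R2=0x43 R3=0xbf  N=1 Z=0
after  2: R0=0x0e R1=0x2a R2=0x43 R3=0xcd  N=1 Z=0
after  3: R0=0x0e R1=0x24 R2=0x43 R3=0xcd  N=0 Z=0
after  4: R0=0x0e R1=0x24 R2=0x43 R3=0x35  N=0 Z=0
after  5: R0=0x0e R1=0x24 R2=0x43 R3=0x67  N=0 Z=0
after  6: R0=0x32 R1=0x24 R2=0x43 R3=0x67  N=0 Z=0
-- IRQ taken; context saved, return-PC = 7 --

K = 6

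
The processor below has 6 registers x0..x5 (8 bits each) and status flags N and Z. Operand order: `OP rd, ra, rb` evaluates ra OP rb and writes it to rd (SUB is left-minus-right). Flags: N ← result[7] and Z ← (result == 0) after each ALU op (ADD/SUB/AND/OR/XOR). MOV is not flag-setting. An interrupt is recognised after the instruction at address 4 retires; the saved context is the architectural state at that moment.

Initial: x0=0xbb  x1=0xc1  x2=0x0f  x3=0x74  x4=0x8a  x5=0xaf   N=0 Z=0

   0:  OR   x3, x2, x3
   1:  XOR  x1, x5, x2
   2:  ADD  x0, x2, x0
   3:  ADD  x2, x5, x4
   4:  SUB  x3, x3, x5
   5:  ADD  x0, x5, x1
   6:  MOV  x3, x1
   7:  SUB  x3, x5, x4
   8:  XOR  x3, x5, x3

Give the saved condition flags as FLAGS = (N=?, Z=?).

FLAGS = (N=1, Z=0)

after  0: x0=0xbb x1=0xc1 x2=0x0f x3=0x7f x4=0x8a x5=0xaf  N=0 Z=0
after  1: x0=0xbb x1=0xa0 x2=0x0f x3=0x7f x4=0x8a x5=0xaf  N=1 Z=0
after  2: x0=0xca x1=0xa0 x2=0x0f x3=0x7f x4=0x8a x5=0xaf  N=1 Z=0
after  3: x0=0xca x1=0xa0 x2=0x39 x3=0x7f x4=0x8a x5=0xaf  N=0 Z=0
after  4: x0=0xca x1=0xa0 x2=0x39 x3=0xd0 x4=0x8a x5=0xaf  N=1 Z=0
-- IRQ taken; context saved, return-PC = 5 --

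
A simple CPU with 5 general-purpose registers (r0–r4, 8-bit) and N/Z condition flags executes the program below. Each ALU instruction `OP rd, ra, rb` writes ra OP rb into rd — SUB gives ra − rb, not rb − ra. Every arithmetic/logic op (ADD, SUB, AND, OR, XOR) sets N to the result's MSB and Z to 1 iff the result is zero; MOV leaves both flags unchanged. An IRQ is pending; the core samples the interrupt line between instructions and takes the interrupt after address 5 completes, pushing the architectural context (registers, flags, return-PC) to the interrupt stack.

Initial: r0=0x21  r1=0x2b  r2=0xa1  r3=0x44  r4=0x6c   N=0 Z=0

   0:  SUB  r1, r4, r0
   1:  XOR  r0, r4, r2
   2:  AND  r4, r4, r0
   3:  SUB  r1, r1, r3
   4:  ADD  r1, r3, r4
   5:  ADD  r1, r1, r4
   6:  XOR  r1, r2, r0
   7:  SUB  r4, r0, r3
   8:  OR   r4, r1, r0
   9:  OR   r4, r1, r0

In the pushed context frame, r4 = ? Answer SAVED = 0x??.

after  0: r0=0x21 r1=0x4b r2=0xa1 r3=0x44 r4=0x6c  N=0 Z=0
after  1: r0=0xcd r1=0x4b r2=0xa1 r3=0x44 r4=0x6c  N=1 Z=0
after  2: r0=0xcd r1=0x4b r2=0xa1 r3=0x44 r4=0x4c  N=0 Z=0
after  3: r0=0xcd r1=0x07 r2=0xa1 r3=0x44 r4=0x4c  N=0 Z=0
after  4: r0=0xcd r1=0x90 r2=0xa1 r3=0x44 r4=0x4c  N=1 Z=0
after  5: r0=0xcd r1=0xdc r2=0xa1 r3=0x44 r4=0x4c  N=1 Z=0
-- IRQ taken; context saved, return-PC = 6 --

SAVED = 0x4c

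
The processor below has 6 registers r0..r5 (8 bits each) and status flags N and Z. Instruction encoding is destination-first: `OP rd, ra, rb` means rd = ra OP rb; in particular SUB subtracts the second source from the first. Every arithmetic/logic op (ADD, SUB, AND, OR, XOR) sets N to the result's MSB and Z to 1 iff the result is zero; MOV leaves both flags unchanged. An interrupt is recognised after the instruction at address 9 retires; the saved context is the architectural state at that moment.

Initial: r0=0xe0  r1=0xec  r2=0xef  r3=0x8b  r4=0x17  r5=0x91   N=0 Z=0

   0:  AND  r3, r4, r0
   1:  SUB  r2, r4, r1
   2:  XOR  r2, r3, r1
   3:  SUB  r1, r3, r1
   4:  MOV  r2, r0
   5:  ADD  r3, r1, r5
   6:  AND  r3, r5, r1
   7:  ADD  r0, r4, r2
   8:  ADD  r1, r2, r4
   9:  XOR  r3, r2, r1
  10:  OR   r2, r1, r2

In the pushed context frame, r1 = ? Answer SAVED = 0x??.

after  0: r0=0xe0 r1=0xec r2=0xef r3=0x00 r4=0x17 r5=0x91  N=0 Z=1
after  1: r0=0xe0 r1=0xec r2=0x2b r3=0x00 r4=0x17 r5=0x91  N=0 Z=0
after  2: r0=0xe0 r1=0xec r2=0xec r3=0x00 r4=0x17 r5=0x91  N=1 Z=0
after  3: r0=0xe0 r1=0x14 r2=0xec r3=0x00 r4=0x17 r5=0x91  N=0 Z=0
after  4: r0=0xe0 r1=0x14 r2=0xe0 r3=0x00 r4=0x17 r5=0x91  N=0 Z=0
after  5: r0=0xe0 r1=0x14 r2=0xe0 r3=0xa5 r4=0x17 r5=0x91  N=1 Z=0
after  6: r0=0xe0 r1=0x14 r2=0xe0 r3=0x10 r4=0x17 r5=0x91  N=0 Z=0
after  7: r0=0xf7 r1=0x14 r2=0xe0 r3=0x10 r4=0x17 r5=0x91  N=1 Z=0
after  8: r0=0xf7 r1=0xf7 r2=0xe0 r3=0x10 r4=0x17 r5=0x91  N=1 Z=0
after  9: r0=0xf7 r1=0xf7 r2=0xe0 r3=0x17 r4=0x17 r5=0x91  N=0 Z=0
-- IRQ taken; context saved, return-PC = 10 --

SAVED = 0xf7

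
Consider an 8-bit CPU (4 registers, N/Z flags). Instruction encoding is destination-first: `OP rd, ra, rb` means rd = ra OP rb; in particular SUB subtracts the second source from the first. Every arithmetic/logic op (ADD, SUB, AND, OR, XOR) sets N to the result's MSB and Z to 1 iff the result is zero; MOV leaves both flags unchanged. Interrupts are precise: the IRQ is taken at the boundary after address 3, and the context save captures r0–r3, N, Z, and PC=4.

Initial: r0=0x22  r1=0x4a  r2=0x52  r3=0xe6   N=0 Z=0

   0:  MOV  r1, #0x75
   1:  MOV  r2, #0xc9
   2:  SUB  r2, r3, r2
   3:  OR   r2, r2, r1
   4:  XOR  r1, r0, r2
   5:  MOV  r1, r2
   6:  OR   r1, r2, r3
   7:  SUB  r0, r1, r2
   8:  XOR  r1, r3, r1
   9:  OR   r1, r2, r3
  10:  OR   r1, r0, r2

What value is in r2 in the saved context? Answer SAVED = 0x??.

SAVED = 0x7d

after  0: r0=0x22 r1=0x75 r2=0x52 r3=0xe6  N=0 Z=0
after  1: r0=0x22 r1=0x75 r2=0xc9 r3=0xe6  N=0 Z=0
after  2: r0=0x22 r1=0x75 r2=0x1d r3=0xe6  N=0 Z=0
after  3: r0=0x22 r1=0x75 r2=0x7d r3=0xe6  N=0 Z=0
-- IRQ taken; context saved, return-PC = 4 --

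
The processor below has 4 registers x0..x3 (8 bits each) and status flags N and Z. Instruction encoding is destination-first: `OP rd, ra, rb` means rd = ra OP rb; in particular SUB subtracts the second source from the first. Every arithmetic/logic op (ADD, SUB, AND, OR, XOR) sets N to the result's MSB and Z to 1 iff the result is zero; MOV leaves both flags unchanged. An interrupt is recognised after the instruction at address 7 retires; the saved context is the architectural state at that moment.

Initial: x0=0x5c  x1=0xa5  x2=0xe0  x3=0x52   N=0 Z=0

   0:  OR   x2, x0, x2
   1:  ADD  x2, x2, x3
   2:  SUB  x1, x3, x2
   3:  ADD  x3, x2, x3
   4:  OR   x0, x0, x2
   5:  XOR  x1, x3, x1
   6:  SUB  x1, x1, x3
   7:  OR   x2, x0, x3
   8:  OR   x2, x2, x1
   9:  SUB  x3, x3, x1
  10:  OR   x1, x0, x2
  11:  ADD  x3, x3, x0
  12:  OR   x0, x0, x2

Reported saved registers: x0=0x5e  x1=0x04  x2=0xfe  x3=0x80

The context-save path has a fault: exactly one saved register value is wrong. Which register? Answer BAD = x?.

after  0: x0=0x5c x1=0xa5 x2=0xfc x3=0x52  N=1 Z=0
after  1: x0=0x5c x1=0xa5 x2=0x4e x3=0x52  N=0 Z=0
after  2: x0=0x5c x1=0x04 x2=0x4e x3=0x52  N=0 Z=0
after  3: x0=0x5c x1=0x04 x2=0x4e x3=0xa0  N=1 Z=0
after  4: x0=0x5e x1=0x04 x2=0x4e x3=0xa0  N=0 Z=0
after  5: x0=0x5e x1=0xa4 x2=0x4e x3=0xa0  N=1 Z=0
after  6: x0=0x5e x1=0x04 x2=0x4e x3=0xa0  N=0 Z=0
after  7: x0=0x5e x1=0x04 x2=0xfe x3=0xa0  N=1 Z=0
-- IRQ taken; context saved, return-PC = 8 --
mismatch: x3: reported 0x80 vs actual 0xa0

BAD = x3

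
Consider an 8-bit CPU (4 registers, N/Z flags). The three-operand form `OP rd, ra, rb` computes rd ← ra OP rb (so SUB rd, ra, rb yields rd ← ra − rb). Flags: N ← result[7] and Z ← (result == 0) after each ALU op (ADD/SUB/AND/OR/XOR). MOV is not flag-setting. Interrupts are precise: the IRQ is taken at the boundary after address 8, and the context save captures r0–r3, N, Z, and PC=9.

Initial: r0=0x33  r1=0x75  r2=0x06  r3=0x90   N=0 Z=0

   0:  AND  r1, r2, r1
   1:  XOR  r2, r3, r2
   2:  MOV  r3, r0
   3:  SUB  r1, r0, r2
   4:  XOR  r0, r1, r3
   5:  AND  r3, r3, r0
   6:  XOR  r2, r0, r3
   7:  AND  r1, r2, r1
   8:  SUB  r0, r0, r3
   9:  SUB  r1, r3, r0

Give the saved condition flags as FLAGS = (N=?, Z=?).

after  0: r0=0x33 r1=0x04 r2=0x06 r3=0x90  N=0 Z=0
after  1: r0=0x33 r1=0x04 r2=0x96 r3=0x90  N=1 Z=0
after  2: r0=0x33 r1=0x04 r2=0x96 r3=0x33  N=1 Z=0
after  3: r0=0x33 r1=0x9d r2=0x96 r3=0x33  N=1 Z=0
after  4: r0=0xae r1=0x9d r2=0x96 r3=0x33  N=1 Z=0
after  5: r0=0xae r1=0x9d r2=0x96 r3=0x22  N=0 Z=0
after  6: r0=0xae r1=0x9d r2=0x8c r3=0x22  N=1 Z=0
after  7: r0=0xae r1=0x8c r2=0x8c r3=0x22  N=1 Z=0
after  8: r0=0x8c r1=0x8c r2=0x8c r3=0x22  N=1 Z=0
-- IRQ taken; context saved, return-PC = 9 --

FLAGS = (N=1, Z=0)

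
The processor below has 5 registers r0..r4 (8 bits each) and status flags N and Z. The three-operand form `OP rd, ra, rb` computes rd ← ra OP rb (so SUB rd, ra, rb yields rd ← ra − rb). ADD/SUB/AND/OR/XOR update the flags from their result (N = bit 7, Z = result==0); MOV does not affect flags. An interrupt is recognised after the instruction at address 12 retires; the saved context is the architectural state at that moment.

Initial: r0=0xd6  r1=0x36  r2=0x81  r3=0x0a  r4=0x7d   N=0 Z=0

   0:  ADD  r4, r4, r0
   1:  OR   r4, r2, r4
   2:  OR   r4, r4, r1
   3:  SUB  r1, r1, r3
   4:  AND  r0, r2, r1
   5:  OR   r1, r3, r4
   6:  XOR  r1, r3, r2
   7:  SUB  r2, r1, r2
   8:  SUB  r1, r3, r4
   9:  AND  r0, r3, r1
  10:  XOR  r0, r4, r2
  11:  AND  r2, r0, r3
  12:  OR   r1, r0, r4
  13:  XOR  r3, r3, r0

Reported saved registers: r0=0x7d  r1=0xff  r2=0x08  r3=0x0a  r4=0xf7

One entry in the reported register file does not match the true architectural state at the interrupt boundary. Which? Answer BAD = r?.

after  0: r0=0xd6 r1=0x36 r2=0x81 r3=0x0a r4=0x53  N=0 Z=0
after  1: r0=0xd6 r1=0x36 r2=0x81 r3=0x0a r4=0xd3  N=1 Z=0
after  2: r0=0xd6 r1=0x36 r2=0x81 r3=0x0a r4=0xf7  N=1 Z=0
after  3: r0=0xd6 r1=0x2c r2=0x81 r3=0x0a r4=0xf7  N=0 Z=0
after  4: r0=0x00 r1=0x2c r2=0x81 r3=0x0a r4=0xf7  N=0 Z=1
after  5: r0=0x00 r1=0xff r2=0x81 r3=0x0a r4=0xf7  N=1 Z=0
after  6: r0=0x00 r1=0x8b r2=0x81 r3=0x0a r4=0xf7  N=1 Z=0
after  7: r0=0x00 r1=0x8b r2=0x0a r3=0x0a r4=0xf7  N=0 Z=0
after  8: r0=0x00 r1=0x13 r2=0x0a r3=0x0a r4=0xf7  N=0 Z=0
after  9: r0=0x02 r1=0x13 r2=0x0a r3=0x0a r4=0xf7  N=0 Z=0
after 10: r0=0xfd r1=0x13 r2=0x0a r3=0x0a r4=0xf7  N=1 Z=0
after 11: r0=0xfd r1=0x13 r2=0x08 r3=0x0a r4=0xf7  N=0 Z=0
after 12: r0=0xfd r1=0xff r2=0x08 r3=0x0a r4=0xf7  N=1 Z=0
-- IRQ taken; context saved, return-PC = 13 --
mismatch: r0: reported 0x7d vs actual 0xfd

BAD = r0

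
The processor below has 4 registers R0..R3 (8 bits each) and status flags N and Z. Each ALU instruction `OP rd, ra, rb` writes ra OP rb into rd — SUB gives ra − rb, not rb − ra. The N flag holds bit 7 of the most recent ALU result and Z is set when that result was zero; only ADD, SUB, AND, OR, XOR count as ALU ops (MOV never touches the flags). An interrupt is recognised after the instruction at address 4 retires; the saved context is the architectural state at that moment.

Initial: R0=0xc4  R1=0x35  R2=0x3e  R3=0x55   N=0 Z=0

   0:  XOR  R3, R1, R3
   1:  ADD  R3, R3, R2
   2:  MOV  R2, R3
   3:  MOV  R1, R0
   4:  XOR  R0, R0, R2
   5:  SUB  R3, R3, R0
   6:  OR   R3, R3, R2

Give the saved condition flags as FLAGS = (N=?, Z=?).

FLAGS = (N=0, Z=0)

after  0: R0=0xc4 R1=0x35 R2=0x3e R3=0x60  N=0 Z=0
after  1: R0=0xc4 R1=0x35 R2=0x3e R3=0x9e  N=1 Z=0
after  2: R0=0xc4 R1=0x35 R2=0x9e R3=0x9e  N=1 Z=0
after  3: R0=0xc4 R1=0xc4 R2=0x9e R3=0x9e  N=1 Z=0
after  4: R0=0x5a R1=0xc4 R2=0x9e R3=0x9e  N=0 Z=0
-- IRQ taken; context saved, return-PC = 5 --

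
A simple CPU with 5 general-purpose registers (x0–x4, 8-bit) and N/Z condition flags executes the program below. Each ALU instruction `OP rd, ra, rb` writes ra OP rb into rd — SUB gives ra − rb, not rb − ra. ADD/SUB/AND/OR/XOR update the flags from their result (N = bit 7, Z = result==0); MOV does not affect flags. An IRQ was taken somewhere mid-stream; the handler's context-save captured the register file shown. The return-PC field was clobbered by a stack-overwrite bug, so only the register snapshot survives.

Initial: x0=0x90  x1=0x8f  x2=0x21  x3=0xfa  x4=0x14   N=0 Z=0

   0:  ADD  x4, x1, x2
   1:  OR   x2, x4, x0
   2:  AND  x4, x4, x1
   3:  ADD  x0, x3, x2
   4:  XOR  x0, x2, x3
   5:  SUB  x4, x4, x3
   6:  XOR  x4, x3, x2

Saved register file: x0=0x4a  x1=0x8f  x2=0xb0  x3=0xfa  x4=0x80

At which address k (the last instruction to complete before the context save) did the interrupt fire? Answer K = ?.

after  0: x0=0x90 x1=0x8f x2=0x21 x3=0xfa x4=0xb0  N=1 Z=0
after  1: x0=0x90 x1=0x8f x2=0xb0 x3=0xfa x4=0xb0  N=1 Z=0
after  2: x0=0x90 x1=0x8f x2=0xb0 x3=0xfa x4=0x80  N=1 Z=0
after  3: x0=0xaa x1=0x8f x2=0xb0 x3=0xfa x4=0x80  N=1 Z=0
after  4: x0=0x4a x1=0x8f x2=0xb0 x3=0xfa x4=0x80  N=0 Z=0
-- IRQ taken; context saved, return-PC = 5 --

K = 4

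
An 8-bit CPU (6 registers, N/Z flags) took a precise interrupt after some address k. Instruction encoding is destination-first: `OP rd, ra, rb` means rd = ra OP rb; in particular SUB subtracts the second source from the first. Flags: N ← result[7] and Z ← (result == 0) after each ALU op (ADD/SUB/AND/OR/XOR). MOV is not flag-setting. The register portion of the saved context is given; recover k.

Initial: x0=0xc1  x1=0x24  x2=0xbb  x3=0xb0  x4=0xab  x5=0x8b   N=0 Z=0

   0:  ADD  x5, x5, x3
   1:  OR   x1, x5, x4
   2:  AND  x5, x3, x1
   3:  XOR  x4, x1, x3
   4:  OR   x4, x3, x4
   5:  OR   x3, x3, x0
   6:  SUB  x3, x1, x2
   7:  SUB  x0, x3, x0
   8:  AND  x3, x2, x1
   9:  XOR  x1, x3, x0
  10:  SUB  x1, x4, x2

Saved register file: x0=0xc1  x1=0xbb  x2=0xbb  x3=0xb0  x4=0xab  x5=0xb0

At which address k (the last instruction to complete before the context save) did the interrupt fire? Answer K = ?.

after  0: x0=0xc1 x1=0x24 x2=0xbb x3=0xb0 x4=0xab x5=0x3b  N=0 Z=0
after  1: x0=0xc1 x1=0xbb x2=0xbb x3=0xb0 x4=0xab x5=0x3b  N=1 Z=0
after  2: x0=0xc1 x1=0xbb x2=0xbb x3=0xb0 x4=0xab x5=0xb0  N=1 Z=0
-- IRQ taken; context saved, return-PC = 3 --

K = 2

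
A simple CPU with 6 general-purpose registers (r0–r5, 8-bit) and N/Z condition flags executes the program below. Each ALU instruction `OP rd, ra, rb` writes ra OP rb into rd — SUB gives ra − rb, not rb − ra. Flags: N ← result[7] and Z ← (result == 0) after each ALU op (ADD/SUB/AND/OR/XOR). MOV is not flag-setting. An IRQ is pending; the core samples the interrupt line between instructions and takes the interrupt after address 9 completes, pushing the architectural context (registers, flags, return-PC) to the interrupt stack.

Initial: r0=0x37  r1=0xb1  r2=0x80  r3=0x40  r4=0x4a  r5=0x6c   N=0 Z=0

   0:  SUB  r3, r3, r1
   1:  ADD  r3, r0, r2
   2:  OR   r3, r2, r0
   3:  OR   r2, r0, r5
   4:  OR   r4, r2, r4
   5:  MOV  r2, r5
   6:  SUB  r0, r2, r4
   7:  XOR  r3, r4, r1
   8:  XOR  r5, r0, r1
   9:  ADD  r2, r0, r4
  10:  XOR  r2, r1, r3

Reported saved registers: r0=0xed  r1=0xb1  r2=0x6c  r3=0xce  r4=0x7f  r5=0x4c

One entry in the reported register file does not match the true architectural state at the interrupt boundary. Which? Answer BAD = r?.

after  0: r0=0x37 r1=0xb1 r2=0x80 r3=0x8f r4=0x4a r5=0x6c  N=1 Z=0
after  1: r0=0x37 r1=0xb1 r2=0x80 r3=0xb7 r4=0x4a r5=0x6c  N=1 Z=0
after  2: r0=0x37 r1=0xb1 r2=0x80 r3=0xb7 r4=0x4a r5=0x6c  N=1 Z=0
after  3: r0=0x37 r1=0xb1 r2=0x7f r3=0xb7 r4=0x4a r5=0x6c  N=0 Z=0
after  4: r0=0x37 r1=0xb1 r2=0x7f r3=0xb7 r4=0x7f r5=0x6c  N=0 Z=0
after  5: r0=0x37 r1=0xb1 r2=0x6c r3=0xb7 r4=0x7f r5=0x6c  N=0 Z=0
after  6: r0=0xed r1=0xb1 r2=0x6c r3=0xb7 r4=0x7f r5=0x6c  N=1 Z=0
after  7: r0=0xed r1=0xb1 r2=0x6c r3=0xce r4=0x7f r5=0x6c  N=1 Z=0
after  8: r0=0xed r1=0xb1 r2=0x6c r3=0xce r4=0x7f r5=0x5c  N=0 Z=0
after  9: r0=0xed r1=0xb1 r2=0x6c r3=0xce r4=0x7f r5=0x5c  N=0 Z=0
-- IRQ taken; context saved, return-PC = 10 --
mismatch: r5: reported 0x4c vs actual 0x5c

BAD = r5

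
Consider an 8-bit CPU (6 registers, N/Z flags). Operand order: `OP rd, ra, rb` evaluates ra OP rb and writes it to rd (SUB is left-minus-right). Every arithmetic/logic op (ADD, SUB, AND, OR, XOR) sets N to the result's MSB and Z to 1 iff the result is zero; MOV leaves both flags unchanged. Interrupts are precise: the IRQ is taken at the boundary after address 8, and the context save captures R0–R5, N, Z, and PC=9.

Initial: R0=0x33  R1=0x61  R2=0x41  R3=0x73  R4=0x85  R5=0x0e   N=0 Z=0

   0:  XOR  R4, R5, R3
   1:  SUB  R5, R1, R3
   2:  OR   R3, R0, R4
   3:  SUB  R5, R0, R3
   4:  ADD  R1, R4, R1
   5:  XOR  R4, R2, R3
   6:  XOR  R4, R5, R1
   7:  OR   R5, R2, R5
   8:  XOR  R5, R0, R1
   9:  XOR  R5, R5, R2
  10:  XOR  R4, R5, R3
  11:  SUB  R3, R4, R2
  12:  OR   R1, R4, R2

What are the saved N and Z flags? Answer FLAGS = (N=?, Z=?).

after  0: R0=0x33 R1=0x61 R2=0x41 R3=0x73 R4=0x7d R5=0x0e  N=0 Z=0
after  1: R0=0x33 R1=0x61 R2=0x41 R3=0x73 R4=0x7d R5=0xee  N=1 Z=0
after  2: R0=0x33 R1=0x61 R2=0x41 R3=0x7f R4=0x7d R5=0xee  N=0 Z=0
after  3: R0=0x33 R1=0x61 R2=0x41 R3=0x7f R4=0x7d R5=0xb4  N=1 Z=0
after  4: R0=0x33 R1=0xde R2=0x41 R3=0x7f R4=0x7d R5=0xb4  N=1 Z=0
after  5: R0=0x33 R1=0xde R2=0x41 R3=0x7f R4=0x3e R5=0xb4  N=0 Z=0
after  6: R0=0x33 R1=0xde R2=0x41 R3=0x7f R4=0x6a R5=0xb4  N=0 Z=0
after  7: R0=0x33 R1=0xde R2=0x41 R3=0x7f R4=0x6a R5=0xf5  N=1 Z=0
after  8: R0=0x33 R1=0xde R2=0x41 R3=0x7f R4=0x6a R5=0xed  N=1 Z=0
-- IRQ taken; context saved, return-PC = 9 --

FLAGS = (N=1, Z=0)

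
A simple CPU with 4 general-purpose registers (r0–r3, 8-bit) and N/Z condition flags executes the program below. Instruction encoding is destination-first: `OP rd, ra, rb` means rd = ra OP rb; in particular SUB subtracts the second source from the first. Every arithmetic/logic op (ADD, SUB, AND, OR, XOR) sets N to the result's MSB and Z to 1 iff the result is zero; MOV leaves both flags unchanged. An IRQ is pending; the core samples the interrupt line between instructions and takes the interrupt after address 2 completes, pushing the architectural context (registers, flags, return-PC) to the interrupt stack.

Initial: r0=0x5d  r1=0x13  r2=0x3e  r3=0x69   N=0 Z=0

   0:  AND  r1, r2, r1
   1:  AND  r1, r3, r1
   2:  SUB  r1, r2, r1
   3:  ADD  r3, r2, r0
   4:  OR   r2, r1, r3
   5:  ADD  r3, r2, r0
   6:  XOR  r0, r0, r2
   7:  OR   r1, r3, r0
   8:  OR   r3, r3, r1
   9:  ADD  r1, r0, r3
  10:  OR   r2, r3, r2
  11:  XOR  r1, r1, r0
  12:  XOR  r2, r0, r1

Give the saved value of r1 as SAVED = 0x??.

SAVED = 0x3e

after  0: r0=0x5d r1=0x12 r2=0x3e r3=0x69  N=0 Z=0
after  1: r0=0x5d r1=0x00 r2=0x3e r3=0x69  N=0 Z=1
after  2: r0=0x5d r1=0x3e r2=0x3e r3=0x69  N=0 Z=0
-- IRQ taken; context saved, return-PC = 3 --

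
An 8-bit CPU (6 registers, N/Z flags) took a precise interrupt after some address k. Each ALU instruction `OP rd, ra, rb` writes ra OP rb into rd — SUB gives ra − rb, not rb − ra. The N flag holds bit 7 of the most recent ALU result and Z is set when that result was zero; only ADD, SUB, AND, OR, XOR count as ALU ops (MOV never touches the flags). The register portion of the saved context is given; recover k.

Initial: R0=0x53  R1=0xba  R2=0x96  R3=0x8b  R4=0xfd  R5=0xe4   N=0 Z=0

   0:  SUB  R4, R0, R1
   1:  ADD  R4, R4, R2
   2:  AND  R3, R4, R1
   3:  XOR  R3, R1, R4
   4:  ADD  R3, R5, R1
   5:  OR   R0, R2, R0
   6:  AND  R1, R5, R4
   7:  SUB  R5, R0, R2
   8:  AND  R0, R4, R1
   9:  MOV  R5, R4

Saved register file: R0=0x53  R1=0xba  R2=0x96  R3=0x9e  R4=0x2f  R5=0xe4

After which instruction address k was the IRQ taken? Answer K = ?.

K = 4

after  0: R0=0x53 R1=0xba R2=0x96 R3=0x8b R4=0x99 R5=0xe4  N=1 Z=0
after  1: R0=0x53 R1=0xba R2=0x96 R3=0x8b R4=0x2f R5=0xe4  N=0 Z=0
after  2: R0=0x53 R1=0xba R2=0x96 R3=0x2a R4=0x2f R5=0xe4  N=0 Z=0
after  3: R0=0x53 R1=0xba R2=0x96 R3=0x95 R4=0x2f R5=0xe4  N=1 Z=0
after  4: R0=0x53 R1=0xba R2=0x96 R3=0x9e R4=0x2f R5=0xe4  N=1 Z=0
-- IRQ taken; context saved, return-PC = 5 --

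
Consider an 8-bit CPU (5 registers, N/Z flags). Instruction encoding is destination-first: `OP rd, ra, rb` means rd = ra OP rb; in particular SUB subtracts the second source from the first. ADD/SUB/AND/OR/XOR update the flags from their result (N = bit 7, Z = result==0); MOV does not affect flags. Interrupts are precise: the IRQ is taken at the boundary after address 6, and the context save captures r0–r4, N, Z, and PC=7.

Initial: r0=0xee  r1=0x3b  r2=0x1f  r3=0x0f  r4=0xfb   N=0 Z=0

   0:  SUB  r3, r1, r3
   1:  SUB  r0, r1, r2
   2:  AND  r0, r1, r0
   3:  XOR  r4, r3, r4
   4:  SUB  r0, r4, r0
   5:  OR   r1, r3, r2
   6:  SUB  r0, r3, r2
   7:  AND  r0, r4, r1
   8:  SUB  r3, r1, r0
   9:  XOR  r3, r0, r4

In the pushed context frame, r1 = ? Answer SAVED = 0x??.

SAVED = 0x3f

after  0: r0=0xee r1=0x3b r2=0x1f r3=0x2c r4=0xfb  N=0 Z=0
after  1: r0=0x1c r1=0x3b r2=0x1f r3=0x2c r4=0xfb  N=0 Z=0
after  2: r0=0x18 r1=0x3b r2=0x1f r3=0x2c r4=0xfb  N=0 Z=0
after  3: r0=0x18 r1=0x3b r2=0x1f r3=0x2c r4=0xd7  N=1 Z=0
after  4: r0=0xbf r1=0x3b r2=0x1f r3=0x2c r4=0xd7  N=1 Z=0
after  5: r0=0xbf r1=0x3f r2=0x1f r3=0x2c r4=0xd7  N=0 Z=0
after  6: r0=0x0d r1=0x3f r2=0x1f r3=0x2c r4=0xd7  N=0 Z=0
-- IRQ taken; context saved, return-PC = 7 --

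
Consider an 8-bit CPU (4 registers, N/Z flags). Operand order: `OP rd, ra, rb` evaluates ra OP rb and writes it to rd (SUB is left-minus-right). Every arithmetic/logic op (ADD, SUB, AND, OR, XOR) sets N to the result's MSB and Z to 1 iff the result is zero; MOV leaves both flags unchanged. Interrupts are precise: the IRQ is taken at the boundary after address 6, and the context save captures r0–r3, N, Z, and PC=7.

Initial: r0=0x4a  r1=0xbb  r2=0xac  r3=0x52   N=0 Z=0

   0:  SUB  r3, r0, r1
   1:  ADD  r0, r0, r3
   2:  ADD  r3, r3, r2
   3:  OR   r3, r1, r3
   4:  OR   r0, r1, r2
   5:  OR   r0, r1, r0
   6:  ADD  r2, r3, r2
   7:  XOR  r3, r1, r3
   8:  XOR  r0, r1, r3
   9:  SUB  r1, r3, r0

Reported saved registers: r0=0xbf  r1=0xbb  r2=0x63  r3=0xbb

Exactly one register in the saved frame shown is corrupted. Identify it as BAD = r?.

after  0: r0=0x4a r1=0xbb r2=0xac r3=0x8f  N=1 Z=0
after  1: r0=0xd9 r1=0xbb r2=0xac r3=0x8f  N=1 Z=0
after  2: r0=0xd9 r1=0xbb r2=0xac r3=0x3b  N=0 Z=0
after  3: r0=0xd9 r1=0xbb r2=0xac r3=0xbb  N=1 Z=0
after  4: r0=0xbf r1=0xbb r2=0xac r3=0xbb  N=1 Z=0
after  5: r0=0xbf r1=0xbb r2=0xac r3=0xbb  N=1 Z=0
after  6: r0=0xbf r1=0xbb r2=0x67 r3=0xbb  N=0 Z=0
-- IRQ taken; context saved, return-PC = 7 --
mismatch: r2: reported 0x63 vs actual 0x67

BAD = r2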